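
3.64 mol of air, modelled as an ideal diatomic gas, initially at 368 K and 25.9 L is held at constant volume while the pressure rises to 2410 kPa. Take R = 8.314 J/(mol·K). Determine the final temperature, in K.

2060 K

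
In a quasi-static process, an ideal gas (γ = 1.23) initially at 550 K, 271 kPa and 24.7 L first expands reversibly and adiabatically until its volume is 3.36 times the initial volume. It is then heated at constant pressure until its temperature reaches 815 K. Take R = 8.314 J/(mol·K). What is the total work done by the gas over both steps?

11900 J

n = P₁V₁/(RT₁) = 271×24.7/(8.314×550) = 1.46 mol.
Step 1 — Adiabatic: TV^(γ−1) = const ⇒ T₂ = 550×(0.298)^0.230 = 416 K; PV^γ = const ⇒ P₂ = 61.0 kPa.
ΔU = nCvΔT = 1.46×36.1×(416−550) = -7080 J.
Q = 0 for an adiabatic process, so W = −ΔU = 7080 J.
State after step 1: P = 61.0 kPa, V = 83.0 L, T = 416 K.
Step 2 — Isobaric: P stays 61.0 kPa; V/T = const ⇒ T₂ = 815 K, V₂ = 163 L.
W = PΔV = 61.0×(163−83.0) kPa·L = 4850 J.
ΔU = nCvΔT = 1.46×36.1×(815−416) = 21100 J.
Q = ΔU + W = nCpΔT = 26000 J.
Net over both steps: W = 11900 J, Q = 26000 J, ΔU = 14000 J.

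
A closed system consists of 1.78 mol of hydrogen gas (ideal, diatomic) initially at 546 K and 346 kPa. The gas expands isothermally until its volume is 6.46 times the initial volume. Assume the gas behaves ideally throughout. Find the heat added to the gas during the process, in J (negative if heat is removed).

15100 J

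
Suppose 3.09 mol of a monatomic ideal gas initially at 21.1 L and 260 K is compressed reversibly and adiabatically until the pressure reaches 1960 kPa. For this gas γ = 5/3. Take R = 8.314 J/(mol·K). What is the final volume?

7.07 L

P₁ = nRT₁/V₁ = 3.09×8.314×260/21.1 = 317 kPa.
Adiabatic: T₂/T₁ = (P₂/P₁)^((γ−1)/γ) ⇒ T₂ = 260×(6.19)^0.400 = 539 K; V₂ = 7.07 L.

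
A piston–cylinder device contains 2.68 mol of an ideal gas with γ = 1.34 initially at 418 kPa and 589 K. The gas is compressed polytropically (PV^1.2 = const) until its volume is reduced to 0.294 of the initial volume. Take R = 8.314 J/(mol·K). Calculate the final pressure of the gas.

1820 kPa

V₁ = nRT₁/P₁ = 2.68×8.314×589/418 = 31.4 L.
Polytropic n=1.2: T₂ = T₁(V₁/V₂)^(n−1) = 589×(3.40)^0.20 = 752 K; P₂ = P₁(V₁/V₂)^n = 1820 kPa.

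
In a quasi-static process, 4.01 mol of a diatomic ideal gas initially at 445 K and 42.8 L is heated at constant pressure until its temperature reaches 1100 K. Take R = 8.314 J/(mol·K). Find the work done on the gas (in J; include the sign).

P₁ = nRT₁/V₁ = 4.01×8.314×445/42.8 = 347 kPa.
Isobaric: P stays 347 kPa; V/T = const ⇒ T₂ = 1100 K, V₂ = 106 L.
W = PΔV = 347×(106−42.8) kPa·L = 21800 J.
Work done on the gas = −W_by = -21800 J.

-21800 J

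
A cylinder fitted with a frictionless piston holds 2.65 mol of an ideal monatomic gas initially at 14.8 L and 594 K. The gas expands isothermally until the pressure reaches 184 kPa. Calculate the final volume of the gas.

71.1 L

P₁ = nRT₁/V₁ = 2.65×8.314×594/14.8 = 884 kPa.
Isothermal: T stays 594 K; PV = const ⇒ V₂ = 71.1 L, P₂ = 184 kPa.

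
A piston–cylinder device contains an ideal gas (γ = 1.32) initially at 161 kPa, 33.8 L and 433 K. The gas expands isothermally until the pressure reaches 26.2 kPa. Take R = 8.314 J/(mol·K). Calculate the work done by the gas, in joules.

9880 J

n = P₁V₁/(RT₁) = 161×33.8/(8.314×433) = 1.51 mol.
Isothermal: T stays 433 K; PV = const ⇒ V₂ = 208 L, P₂ = 26.2 kPa.
W = nRT ln(V₂/V₁) = 1.51×8.314×433×ln(6.15) = 9880 J.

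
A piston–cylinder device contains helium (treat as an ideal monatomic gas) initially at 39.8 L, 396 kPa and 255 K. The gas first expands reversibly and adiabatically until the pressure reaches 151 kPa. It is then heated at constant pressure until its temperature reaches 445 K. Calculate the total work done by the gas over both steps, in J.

24400 J

n = P₁V₁/(RT₁) = 396×39.8/(8.314×255) = 7.43 mol.
Step 1 — Adiabatic: T₂/T₁ = (P₂/P₁)^((γ−1)/γ) ⇒ T₂ = 255×(0.381)^0.400 = 173 K; V₂ = 71.0 L.
ΔU = nCvΔT = 7.43×12.5×(173−255) = -7570 J.
Q = 0 for an adiabatic process, so W = −ΔU = 7570 J.
State after step 1: P = 151 kPa, V = 71.0 L, T = 173 K.
Step 2 — Isobaric: P stays 151 kPa; V/T = const ⇒ T₂ = 445 K, V₂ = 182 L.
W = PΔV = 151×(182−71.0) kPa·L = 16800 J.
ΔU = nCvΔT = 7.43×12.5×(445−173) = 25200 J.
Q = ΔU + W = nCpΔT = 42000 J.
Net over both steps: W = 24400 J, Q = 42000 J, ΔU = 17600 J.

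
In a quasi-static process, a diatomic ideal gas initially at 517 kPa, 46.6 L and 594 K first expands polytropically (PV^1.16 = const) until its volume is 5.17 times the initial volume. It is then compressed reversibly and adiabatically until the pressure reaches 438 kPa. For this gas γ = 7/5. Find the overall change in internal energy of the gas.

n = P₁V₁/(RT₁) = 517×46.6/(8.314×594) = 4.88 mol.
Step 1 — Polytropic n=1.16: T₂ = T₁(V₁/V₂)^(n−1) = 594×(0.193)^0.16 = 457 K; P₂ = P₁(V₁/V₂)^n = 76.9 kPa.
W = (P₁V₁−P₂V₂)/(n−1) = (517×46.6−76.9×241)/0.16 = 34800 J.
ΔU = nCvΔT = 4.88×20.8×(457−594) = -13900 J.
Q = ΔU + W = 20900 J.
State after step 1: P = 76.9 kPa, V = 241 L, T = 457 K.
Step 2 — Adiabatic: T₂/T₁ = (P₂/P₁)^((γ−1)/γ) ⇒ T₂ = 457×(5.70)^0.286 = 751 K; V₂ = 69.5 L.
ΔU = nCvΔT = 4.88×20.8×(751−457) = 29800 J.
Q = 0 for an adiabatic process, so W = −ΔU = -29800 J.
Net over both steps: W = 4980 J, Q = 20900 J, ΔU = 15900 J.

15900 J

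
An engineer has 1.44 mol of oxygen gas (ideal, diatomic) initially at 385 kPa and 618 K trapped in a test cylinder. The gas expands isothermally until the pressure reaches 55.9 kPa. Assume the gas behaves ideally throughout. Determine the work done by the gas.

14300 J

V₁ = nRT₁/P₁ = 1.44×8.314×618/385 = 19.2 L.
Isothermal: T stays 618 K; PV = const ⇒ V₂ = 132 L, P₂ = 55.9 kPa.
W = nRT ln(V₂/V₁) = 1.44×8.314×618×ln(6.89) = 14300 J.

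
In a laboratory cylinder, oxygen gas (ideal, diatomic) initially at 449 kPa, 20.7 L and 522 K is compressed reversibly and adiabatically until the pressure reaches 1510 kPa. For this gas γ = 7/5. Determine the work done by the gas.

-9620 J

n = P₁V₁/(RT₁) = 449×20.7/(8.314×522) = 2.14 mol.
Adiabatic: T₂/T₁ = (P₂/P₁)^((γ−1)/γ) ⇒ T₂ = 522×(3.36)^0.286 = 738 K; V₂ = 8.70 L.
ΔU = nCvΔT = 2.14×20.8×(738−522) = 9620 J.
Q = 0 for an adiabatic process, so W = −ΔU = -9620 J.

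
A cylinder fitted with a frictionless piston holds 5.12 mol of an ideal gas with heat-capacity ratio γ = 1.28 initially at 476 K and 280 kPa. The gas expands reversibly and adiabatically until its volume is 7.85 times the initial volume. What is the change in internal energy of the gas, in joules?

-31700 J

V₁ = nRT₁/P₁ = 5.12×8.314×476/280 = 72.4 L.
Adiabatic: TV^(γ−1) = const ⇒ T₂ = 476×(0.127)^0.280 = 267 K; PV^γ = const ⇒ P₂ = 20.0 kPa.
For an ideal gas ΔU = nCvΔT with Cv = R/(γ−1) = 29.7 J/(mol·K).
ΔU = 5.12×29.7×(267−476) = -31700 J.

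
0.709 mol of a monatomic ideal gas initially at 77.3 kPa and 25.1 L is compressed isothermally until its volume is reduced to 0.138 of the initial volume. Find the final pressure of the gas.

560 kPa

T₁ = P₁V₁/(nR) = 77.3×25.1/(0.709×8.314) = 329 K.
Isothermal: T stays 329 K; PV = const ⇒ V₂ = 3.46 L, P₂ = 560 kPa.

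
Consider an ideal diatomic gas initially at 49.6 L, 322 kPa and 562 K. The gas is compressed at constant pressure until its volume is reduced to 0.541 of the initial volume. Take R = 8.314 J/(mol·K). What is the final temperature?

304 K

Isobaric: P stays 322 kPa; V/T = const ⇒ T₂ = 304 K, V₂ = 26.8 L.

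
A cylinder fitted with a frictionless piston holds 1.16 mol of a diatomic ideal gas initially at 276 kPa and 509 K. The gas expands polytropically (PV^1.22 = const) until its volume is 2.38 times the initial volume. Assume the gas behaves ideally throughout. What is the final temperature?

421 K

V₁ = nRT₁/P₁ = 1.16×8.314×509/276 = 17.8 L.
Polytropic n=1.22: T₂ = T₁(V₁/V₂)^(n−1) = 509×(0.420)^0.22 = 421 K; P₂ = P₁(V₁/V₂)^n = 95.8 kPa.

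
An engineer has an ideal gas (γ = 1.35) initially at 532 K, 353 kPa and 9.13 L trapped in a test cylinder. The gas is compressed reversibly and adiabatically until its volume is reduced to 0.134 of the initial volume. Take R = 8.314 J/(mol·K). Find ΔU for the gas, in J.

9400 J

n = P₁V₁/(RT₁) = 353×9.13/(8.314×532) = 0.729 mol.
Adiabatic: TV^(γ−1) = const ⇒ T₂ = 532×(7.46)^0.350 = 1080 K; PV^γ = const ⇒ P₂ = 5320 kPa.
For an ideal gas ΔU = nCvΔT with Cv = R/(γ−1) = 23.8 J/(mol·K).
ΔU = 0.729×23.8×(1080−532) = 9400 J.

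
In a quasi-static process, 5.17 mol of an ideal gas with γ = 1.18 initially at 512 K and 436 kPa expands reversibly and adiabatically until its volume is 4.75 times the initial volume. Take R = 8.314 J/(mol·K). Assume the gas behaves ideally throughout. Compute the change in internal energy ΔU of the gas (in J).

V₁ = nRT₁/P₁ = 5.17×8.314×512/436 = 50.5 L.
Adiabatic: TV^(γ−1) = const ⇒ T₂ = 512×(0.211)^0.180 = 387 K; PV^γ = const ⇒ P₂ = 69.3 kPa.
For an ideal gas ΔU = nCvΔT with Cv = R/(γ−1) = 46.2 J/(mol·K).
ΔU = 5.17×46.2×(387−512) = -29900 J.

-29900 J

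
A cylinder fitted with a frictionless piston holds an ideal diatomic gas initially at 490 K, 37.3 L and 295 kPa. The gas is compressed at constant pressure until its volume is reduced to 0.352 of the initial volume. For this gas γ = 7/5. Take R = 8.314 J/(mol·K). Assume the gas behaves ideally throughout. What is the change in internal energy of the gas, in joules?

-17800 J

n = P₁V₁/(RT₁) = 295×37.3/(8.314×490) = 2.70 mol.
Isobaric: P stays 295 kPa; V/T = const ⇒ T₂ = 172 K, V₂ = 13.1 L.
For an ideal gas ΔU = nCvΔT with Cv = (5/2)R = 20.8 J/(mol·K).
ΔU = 2.70×20.8×(172−490) = -17800 J.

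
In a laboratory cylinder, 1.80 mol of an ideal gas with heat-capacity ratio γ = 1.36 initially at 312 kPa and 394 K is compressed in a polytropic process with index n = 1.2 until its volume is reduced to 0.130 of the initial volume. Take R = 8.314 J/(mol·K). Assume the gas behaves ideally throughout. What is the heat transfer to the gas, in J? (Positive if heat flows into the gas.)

-6600 J

V₁ = nRT₁/P₁ = 1.80×8.314×394/312 = 18.9 L.
Polytropic n=1.2: T₂ = T₁(V₁/V₂)^(n−1) = 394×(7.69)^0.20 = 593 K; P₂ = P₁(V₁/V₂)^n = 3610 kPa.
W = (P₁V₁−P₂V₂)/(n−1) = (312×18.9−3610×2.46)/0.20 = -14900 J.
ΔU = nCvΔT = 1.80×23.1×(593−394) = 8250 J.
Q = ΔU + W = -6600 J.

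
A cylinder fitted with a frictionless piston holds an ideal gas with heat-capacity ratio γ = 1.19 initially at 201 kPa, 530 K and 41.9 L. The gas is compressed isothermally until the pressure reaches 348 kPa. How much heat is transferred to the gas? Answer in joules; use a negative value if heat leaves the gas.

-4620 J

n = P₁V₁/(RT₁) = 201×41.9/(8.314×530) = 1.91 mol.
Isothermal: T stays 530 K; PV = const ⇒ V₂ = 24.2 L, P₂ = 348 kPa.
ΔU = 0 (ideal gas, T constant).
W = nRT ln(V₂/V₁) = 1.91×8.314×530×ln(0.578) = -4620 J.
Q = ΔU + W = -4620 J.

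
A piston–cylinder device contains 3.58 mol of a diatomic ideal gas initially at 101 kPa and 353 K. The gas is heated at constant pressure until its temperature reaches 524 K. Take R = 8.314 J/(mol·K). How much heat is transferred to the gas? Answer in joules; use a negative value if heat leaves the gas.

17800 J

V₁ = nRT₁/P₁ = 3.58×8.314×353/101 = 104 L.
Isobaric: P stays 101 kPa; V/T = const ⇒ T₂ = 524 K, V₂ = 154 L.
W = PΔV = 101×(154−104) kPa·L = 5090 J.
ΔU = nCvΔT = 3.58×20.8×(524−353) = 12700 J.
Q = ΔU + W = nCpΔT = 17800 J.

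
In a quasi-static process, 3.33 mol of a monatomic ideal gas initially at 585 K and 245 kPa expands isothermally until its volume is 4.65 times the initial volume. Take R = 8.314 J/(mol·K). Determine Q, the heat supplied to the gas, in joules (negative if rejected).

24900 J

V₁ = nRT₁/P₁ = 3.33×8.314×585/245 = 66.1 L.
Isothermal: T stays 585 K; PV = const ⇒ V₂ = 307 L, P₂ = 52.7 kPa.
ΔU = 0 (ideal gas, T constant).
W = nRT ln(V₂/V₁) = 3.33×8.314×585×ln(4.65) = 24900 J.
Q = ΔU + W = 24900 J.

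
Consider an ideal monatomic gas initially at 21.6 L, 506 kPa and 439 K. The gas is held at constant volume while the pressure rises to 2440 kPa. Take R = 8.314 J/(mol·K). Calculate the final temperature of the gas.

2120 K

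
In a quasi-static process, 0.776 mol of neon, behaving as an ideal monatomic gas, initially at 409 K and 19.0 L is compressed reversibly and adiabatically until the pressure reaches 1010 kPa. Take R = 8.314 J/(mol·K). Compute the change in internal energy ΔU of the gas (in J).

4790 J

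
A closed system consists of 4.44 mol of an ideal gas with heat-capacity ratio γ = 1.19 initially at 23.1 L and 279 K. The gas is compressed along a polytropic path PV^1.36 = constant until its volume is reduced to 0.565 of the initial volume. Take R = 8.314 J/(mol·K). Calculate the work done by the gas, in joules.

-6530 J

P₁ = nRT₁/V₁ = 4.44×8.314×279/23.1 = 446 kPa.
Polytropic n=1.36: T₂ = T₁(V₁/V₂)^(n−1) = 279×(1.77)^0.36 = 343 K; P₂ = P₁(V₁/V₂)^n = 969 kPa.
W = (P₁V₁−P₂V₂)/(n−1) = (446×23.1−969×13.1)/0.36 = -6530 J.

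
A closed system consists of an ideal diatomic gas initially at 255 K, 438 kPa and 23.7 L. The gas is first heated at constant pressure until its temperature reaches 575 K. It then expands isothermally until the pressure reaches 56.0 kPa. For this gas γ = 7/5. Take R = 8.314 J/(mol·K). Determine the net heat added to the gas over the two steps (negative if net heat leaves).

93700 J

n = P₁V₁/(RT₁) = 438×23.7/(8.314×255) = 4.90 mol.
Step 1 — Isobaric: P stays 438 kPa; V/T = const ⇒ T₂ = 575 K, V₂ = 53.4 L.
W = PΔV = 438×(53.4−23.7) kPa·L = 13000 J.
ΔU = nCvΔT = 4.90×20.8×(575−255) = 32600 J.
Q = ΔU + W = nCpΔT = 45600 J.
State after step 1: P = 438 kPa, V = 53.4 L, T = 575 K.
Step 2 — Isothermal: T stays 575 K; PV = const ⇒ V₂ = 418 L, P₂ = 56.0 kPa.
ΔU = 0 (ideal gas, T constant).
W = nRT ln(V₂/V₁) = 4.90×8.314×575×ln(7.82) = 48100 J.
Q = ΔU + W = 48100 J.
Net over both steps: W = 61200 J, Q = 93700 J, ΔU = 32600 J.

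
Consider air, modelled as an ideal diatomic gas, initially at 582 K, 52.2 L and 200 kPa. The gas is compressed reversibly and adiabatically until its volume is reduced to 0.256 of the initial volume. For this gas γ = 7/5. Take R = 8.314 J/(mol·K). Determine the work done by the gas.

n = P₁V₁/(RT₁) = 200×52.2/(8.314×582) = 2.16 mol.
Adiabatic: TV^(γ−1) = const ⇒ T₂ = 582×(3.91)^0.400 = 1000 K; PV^γ = const ⇒ P₂ = 1350 kPa.
ΔU = nCvΔT = 2.16×20.8×(1000−582) = 18900 J.
Q = 0 for an adiabatic process, so W = −ΔU = -18900 J.

-18900 J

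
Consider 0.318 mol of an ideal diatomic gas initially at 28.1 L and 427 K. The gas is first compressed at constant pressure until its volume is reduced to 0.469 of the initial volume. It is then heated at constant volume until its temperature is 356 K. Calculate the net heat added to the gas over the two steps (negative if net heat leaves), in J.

-1070 J

P₁ = nRT₁/V₁ = 0.318×8.314×427/28.1 = 40.2 kPa.
Step 1 — Isobaric: P stays 40.2 kPa; V/T = const ⇒ T₂ = 200 K, V₂ = 13.2 L.
W = PΔV = 40.2×(13.2−28.1) kPa·L = -599 J.
ΔU = nCvΔT = 0.318×20.8×(200−427) = -1500 J.
Q = ΔU + W = nCpΔT = -2100 J.
State after step 1: P = 40.2 kPa, V = 13.2 L, T = 200 K.
Step 2 — Isochoric: V stays 13.2 L; P/T = const ⇒ T₂ = 356 K, P₂ = 71.4 kPa.
W = 0 (no volume change).
ΔU = nCvΔT = 0.318×20.8×(356−200) = 1030 J.
Q = ΔU = 1030 J.
Net over both steps: W = -599 J, Q = -1070 J, ΔU = -469 J.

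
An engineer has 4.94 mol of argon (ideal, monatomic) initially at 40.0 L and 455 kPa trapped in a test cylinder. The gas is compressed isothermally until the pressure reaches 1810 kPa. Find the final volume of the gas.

10.1 L

T₁ = P₁V₁/(nR) = 455×40.0/(4.94×8.314) = 443 K.
Isothermal: T stays 443 K; PV = const ⇒ V₂ = 10.1 L, P₂ = 1810 kPa.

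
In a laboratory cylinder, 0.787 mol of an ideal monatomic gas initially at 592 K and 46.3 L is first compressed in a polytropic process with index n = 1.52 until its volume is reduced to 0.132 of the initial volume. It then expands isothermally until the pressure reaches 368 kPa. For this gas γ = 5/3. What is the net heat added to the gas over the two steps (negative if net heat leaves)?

P₁ = nRT₁/V₁ = 0.787×8.314×592/46.3 = 83.7 kPa.
Step 1 — Polytropic n=1.52: T₂ = T₁(V₁/V₂)^(n−1) = 592×(7.58)^0.52 = 1700 K; P₂ = P₁(V₁/V₂)^n = 1820 kPa.
W = (P₁V₁−P₂V₂)/(n−1) = (83.7×46.3−1820×6.11)/0.52 = -13900 J.
ΔU = nCvΔT = 0.787×12.5×(1700−592) = 10800 J.
Q = ΔU + W = -3060 J.
State after step 1: P = 1820 kPa, V = 6.11 L, T = 1700 K.
Step 2 — Isothermal: T stays 1700 K; PV = const ⇒ V₂ = 30.2 L, P₂ = 368 kPa.
ΔU = 0 (ideal gas, T constant).
W = nRT ln(V₂/V₁) = 0.787×8.314×1700×ln(4.94) = 17700 J.
Q = ΔU + W = 17700 J.
Net over both steps: W = 3820 J, Q = 14700 J, ΔU = 10800 J.

14700 J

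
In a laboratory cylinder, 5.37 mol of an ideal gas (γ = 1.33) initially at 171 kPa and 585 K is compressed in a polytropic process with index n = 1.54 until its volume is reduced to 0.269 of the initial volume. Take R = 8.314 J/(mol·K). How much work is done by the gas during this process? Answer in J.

-49900 J

V₁ = nRT₁/P₁ = 5.37×8.314×585/171 = 153 L.
Polytropic n=1.54: T₂ = T₁(V₁/V₂)^(n−1) = 585×(3.72)^0.54 = 1190 K; P₂ = P₁(V₁/V₂)^n = 1290 kPa.
W = (P₁V₁−P₂V₂)/(n−1) = (171×153−1290×41.1)/0.54 = -49900 J.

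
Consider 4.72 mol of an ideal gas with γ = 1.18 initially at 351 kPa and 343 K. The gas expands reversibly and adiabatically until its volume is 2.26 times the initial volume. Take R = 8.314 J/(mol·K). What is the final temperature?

V₁ = nRT₁/P₁ = 4.72×8.314×343/351 = 38.3 L.
Adiabatic: TV^(γ−1) = const ⇒ T₂ = 343×(0.442)^0.180 = 296 K; PV^γ = const ⇒ P₂ = 134 kPa.

296 K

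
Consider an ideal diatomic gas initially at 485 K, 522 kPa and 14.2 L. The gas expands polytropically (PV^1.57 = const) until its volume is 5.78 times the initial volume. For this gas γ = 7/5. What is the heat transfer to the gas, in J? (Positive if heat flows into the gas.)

-3490 J

n = P₁V₁/(RT₁) = 522×14.2/(8.314×485) = 1.84 mol.
Polytropic n=1.57: T₂ = T₁(V₁/V₂)^(n−1) = 485×(0.173)^0.57 = 178 K; P₂ = P₁(V₁/V₂)^n = 33.2 kPa.
W = (P₁V₁−P₂V₂)/(n−1) = (522×14.2−33.2×82.1)/0.57 = 8220 J.
ΔU = nCvΔT = 1.84×20.8×(178−485) = -11700 J.
Q = ΔU + W = -3490 J.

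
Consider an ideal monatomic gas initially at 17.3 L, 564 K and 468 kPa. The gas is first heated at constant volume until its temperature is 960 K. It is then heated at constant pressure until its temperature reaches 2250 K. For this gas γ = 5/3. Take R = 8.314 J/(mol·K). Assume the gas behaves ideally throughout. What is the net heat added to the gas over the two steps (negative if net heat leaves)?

54800 J

n = P₁V₁/(RT₁) = 468×17.3/(8.314×564) = 1.73 mol.
Step 1 — Isochoric: V stays 17.3 L; P/T = const ⇒ T₂ = 960 K, P₂ = 797 kPa.
W = 0 (no volume change).
ΔU = nCvΔT = 1.73×12.5×(960−564) = 8530 J.
Q = ΔU = 8530 J.
State after step 1: P = 797 kPa, V = 17.3 L, T = 960 K.
Step 2 — Isobaric: P stays 797 kPa; V/T = const ⇒ T₂ = 2250 K, V₂ = 40.5 L.
W = PΔV = 797×(40.5−17.3) kPa·L = 18500 J.
ΔU = nCvΔT = 1.73×12.5×(2250−960) = 27800 J.
Q = ΔU + W = nCpΔT = 46300 J.
Net over both steps: W = 18500 J, Q = 54800 J, ΔU = 36300 J.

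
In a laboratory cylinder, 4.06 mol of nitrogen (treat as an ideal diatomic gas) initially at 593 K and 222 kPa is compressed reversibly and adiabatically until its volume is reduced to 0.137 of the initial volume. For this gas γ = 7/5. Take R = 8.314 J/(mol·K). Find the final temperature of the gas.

V₁ = nRT₁/P₁ = 4.06×8.314×593/222 = 90.2 L.
Adiabatic: TV^(γ−1) = const ⇒ T₂ = 593×(7.30)^0.400 = 1310 K; PV^γ = const ⇒ P₂ = 3590 kPa.

1310 K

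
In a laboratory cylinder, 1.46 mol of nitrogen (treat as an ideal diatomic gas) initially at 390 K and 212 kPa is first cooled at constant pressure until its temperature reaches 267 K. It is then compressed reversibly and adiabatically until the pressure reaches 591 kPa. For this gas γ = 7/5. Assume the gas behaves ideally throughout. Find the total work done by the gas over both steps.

-4250 J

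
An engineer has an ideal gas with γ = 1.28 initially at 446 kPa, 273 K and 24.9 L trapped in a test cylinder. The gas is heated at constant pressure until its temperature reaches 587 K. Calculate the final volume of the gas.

Isobaric: P stays 446 kPa; V/T = const ⇒ T₂ = 587 K, V₂ = 53.5 L.

53.5 L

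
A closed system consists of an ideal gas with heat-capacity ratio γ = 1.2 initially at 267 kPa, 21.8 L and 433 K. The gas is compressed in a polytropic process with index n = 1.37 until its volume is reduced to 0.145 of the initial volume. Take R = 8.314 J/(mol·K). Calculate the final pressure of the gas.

3760 kPa

Polytropic n=1.37: T₂ = T₁(V₁/V₂)^(n−1) = 433×(6.90)^0.37 = 885 K; P₂ = P₁(V₁/V₂)^n = 3760 kPa.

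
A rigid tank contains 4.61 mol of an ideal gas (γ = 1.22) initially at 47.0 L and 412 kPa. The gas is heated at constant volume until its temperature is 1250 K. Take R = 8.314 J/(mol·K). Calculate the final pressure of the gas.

1020 kPa

T₁ = P₁V₁/(nR) = 412×47.0/(4.61×8.314) = 505 K.
Isochoric: V stays 47.0 L; P/T = const ⇒ T₂ = 1250 K, P₂ = 1020 kPa.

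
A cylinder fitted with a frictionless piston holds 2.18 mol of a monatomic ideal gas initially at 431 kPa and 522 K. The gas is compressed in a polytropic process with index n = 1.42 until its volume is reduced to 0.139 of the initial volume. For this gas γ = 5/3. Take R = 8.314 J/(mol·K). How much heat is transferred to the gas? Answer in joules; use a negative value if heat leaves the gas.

V₁ = nRT₁/P₁ = 2.18×8.314×522/431 = 22.0 L.
Polytropic n=1.42: T₂ = T₁(V₁/V₂)^(n−1) = 522×(7.19)^0.42 = 1200 K; P₂ = P₁(V₁/V₂)^n = 7100 kPa.
W = (P₁V₁−P₂V₂)/(n−1) = (431×22.0−7100×3.05)/0.42 = -29100 J.
ΔU = nCvΔT = 2.18×12.5×(1200−522) = 18300 J.
Q = ΔU + W = -10800 J.

-10800 J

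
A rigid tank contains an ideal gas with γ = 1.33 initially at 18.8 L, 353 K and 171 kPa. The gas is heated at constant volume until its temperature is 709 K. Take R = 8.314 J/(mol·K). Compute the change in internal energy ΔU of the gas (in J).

9820 J

n = P₁V₁/(RT₁) = 171×18.8/(8.314×353) = 1.10 mol.
Isochoric: V stays 18.8 L; P/T = const ⇒ T₂ = 709 K, P₂ = 343 kPa.
For an ideal gas ΔU = nCvΔT with Cv = R/(γ−1) = 25.2 J/(mol·K).
ΔU = 1.10×25.2×(709−353) = 9820 J.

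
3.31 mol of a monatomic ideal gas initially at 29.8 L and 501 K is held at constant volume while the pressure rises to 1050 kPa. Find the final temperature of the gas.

1140 K

P₁ = nRT₁/V₁ = 3.31×8.314×501/29.8 = 463 kPa.
Isochoric: V stays 29.8 L; P/T = const ⇒ T₂ = 1140 K, P₂ = 1050 kPa.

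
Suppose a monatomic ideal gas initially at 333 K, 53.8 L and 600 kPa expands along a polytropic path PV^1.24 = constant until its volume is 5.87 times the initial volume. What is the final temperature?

218 K

Polytropic n=1.24: T₂ = T₁(V₁/V₂)^(n−1) = 333×(0.170)^0.24 = 218 K; P₂ = P₁(V₁/V₂)^n = 66.8 kPa.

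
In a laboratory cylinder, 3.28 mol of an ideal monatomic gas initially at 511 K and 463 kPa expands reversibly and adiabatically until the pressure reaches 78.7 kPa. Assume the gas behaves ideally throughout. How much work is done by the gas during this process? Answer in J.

10600 J

V₁ = nRT₁/P₁ = 3.28×8.314×511/463 = 30.1 L.
Adiabatic: T₂/T₁ = (P₂/P₁)^((γ−1)/γ) ⇒ T₂ = 511×(0.170)^0.400 = 252 K; V₂ = 87.2 L.
ΔU = nCvΔT = 3.28×12.5×(252−511) = -10600 J.
Q = 0 for an adiabatic process, so W = −ΔU = 10600 J.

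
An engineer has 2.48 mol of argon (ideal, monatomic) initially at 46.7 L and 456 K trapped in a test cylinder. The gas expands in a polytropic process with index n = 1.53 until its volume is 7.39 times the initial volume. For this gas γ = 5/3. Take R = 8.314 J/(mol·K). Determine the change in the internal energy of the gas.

P₁ = nRT₁/V₁ = 2.48×8.314×456/46.7 = 201 kPa.
Polytropic n=1.53: T₂ = T₁(V₁/V₂)^(n−1) = 456×(0.135)^0.53 = 158 K; P₂ = P₁(V₁/V₂)^n = 9.44 kPa.
For an ideal gas ΔU = nCvΔT with Cv = (3/2)R = 12.5 J/(mol·K).
ΔU = 2.48×12.5×(158−456) = -9220 J.

-9220 J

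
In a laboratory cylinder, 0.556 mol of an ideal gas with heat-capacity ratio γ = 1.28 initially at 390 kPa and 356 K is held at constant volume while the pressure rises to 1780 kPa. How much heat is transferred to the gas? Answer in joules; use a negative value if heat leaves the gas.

20900 J

V₁ = nRT₁/P₁ = 0.556×8.314×356/390 = 4.22 L.
Isochoric: V stays 4.22 L; P/T = const ⇒ T₂ = 1620 K, P₂ = 1780 kPa.
W = 0 (no volume change).
ΔU = nCvΔT = 0.556×29.7×(1620−356) = 20900 J.
Q = ΔU = 20900 J.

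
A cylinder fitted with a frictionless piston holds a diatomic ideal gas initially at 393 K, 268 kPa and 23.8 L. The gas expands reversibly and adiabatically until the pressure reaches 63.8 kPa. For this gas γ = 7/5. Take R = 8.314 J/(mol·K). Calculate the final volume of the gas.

Adiabatic: T₂/T₁ = (P₂/P₁)^((γ−1)/γ) ⇒ T₂ = 393×(0.238)^0.286 = 261 K; V₂ = 66.3 L.

66.3 L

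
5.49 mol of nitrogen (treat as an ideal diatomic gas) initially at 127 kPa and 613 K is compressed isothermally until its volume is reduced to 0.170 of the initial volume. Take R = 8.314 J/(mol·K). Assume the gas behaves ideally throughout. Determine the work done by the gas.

-49600 J

V₁ = nRT₁/P₁ = 5.49×8.314×613/127 = 220 L.
Isothermal: T stays 613 K; PV = const ⇒ V₂ = 37.5 L, P₂ = 747 kPa.
W = nRT ln(V₂/V₁) = 5.49×8.314×613×ln(0.170) = -49600 J.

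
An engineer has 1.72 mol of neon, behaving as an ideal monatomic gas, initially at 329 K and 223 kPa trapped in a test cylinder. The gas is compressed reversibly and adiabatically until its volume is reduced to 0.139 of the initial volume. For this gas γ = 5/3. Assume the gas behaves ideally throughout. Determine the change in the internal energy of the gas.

V₁ = nRT₁/P₁ = 1.72×8.314×329/223 = 21.1 L.
Adiabatic: TV^(γ−1) = const ⇒ T₂ = 329×(7.19)^0.667 = 1230 K; PV^γ = const ⇒ P₂ = 5980 kPa.
For an ideal gas ΔU = nCvΔT with Cv = (3/2)R = 12.5 J/(mol·K).
ΔU = 1.72×12.5×(1230−329) = 19200 J.

19200 J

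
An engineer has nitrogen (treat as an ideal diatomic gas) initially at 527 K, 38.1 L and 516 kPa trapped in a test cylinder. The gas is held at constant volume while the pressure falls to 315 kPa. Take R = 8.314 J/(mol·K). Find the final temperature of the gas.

322 K

Isochoric: V stays 38.1 L; P/T = const ⇒ T₂ = 322 K, P₂ = 315 kPa.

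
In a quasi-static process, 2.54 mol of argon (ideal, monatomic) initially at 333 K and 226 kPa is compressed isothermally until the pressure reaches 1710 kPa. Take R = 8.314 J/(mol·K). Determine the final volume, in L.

4.11 L

V₁ = nRT₁/P₁ = 2.54×8.314×333/226 = 31.1 L.
Isothermal: T stays 333 K; PV = const ⇒ V₂ = 4.11 L, P₂ = 1710 kPa.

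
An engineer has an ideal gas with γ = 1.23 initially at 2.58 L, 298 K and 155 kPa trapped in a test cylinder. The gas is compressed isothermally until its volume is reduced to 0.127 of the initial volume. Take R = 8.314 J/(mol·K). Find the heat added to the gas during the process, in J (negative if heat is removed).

n = P₁V₁/(RT₁) = 155×2.58/(8.314×298) = 0.161 mol.
Isothermal: T stays 298 K; PV = const ⇒ V₂ = 0.328 L, P₂ = 1220 kPa.
ΔU = 0 (ideal gas, T constant).
W = nRT ln(V₂/V₁) = 0.161×8.314×298×ln(0.127) = -825 J.
Q = ΔU + W = -825 J.

-825 J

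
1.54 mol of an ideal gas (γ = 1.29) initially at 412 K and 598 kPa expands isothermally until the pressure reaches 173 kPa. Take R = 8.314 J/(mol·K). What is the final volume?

V₁ = nRT₁/P₁ = 1.54×8.314×412/598 = 8.82 L.
Isothermal: T stays 412 K; PV = const ⇒ V₂ = 30.5 L, P₂ = 173 kPa.

30.5 L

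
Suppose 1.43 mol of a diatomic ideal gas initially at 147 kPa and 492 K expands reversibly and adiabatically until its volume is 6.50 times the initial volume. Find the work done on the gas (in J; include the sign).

V₁ = nRT₁/P₁ = 1.43×8.314×492/147 = 39.8 L.
Adiabatic: TV^(γ−1) = const ⇒ T₂ = 492×(0.154)^0.400 = 233 K; PV^γ = const ⇒ P₂ = 10.7 kPa.
ΔU = nCvΔT = 1.43×20.8×(233−492) = -7710 J.
Q = 0 for an adiabatic process, so W = −ΔU = 7710 J.
Work done on the gas = −W_by = -7710 J.

-7710 J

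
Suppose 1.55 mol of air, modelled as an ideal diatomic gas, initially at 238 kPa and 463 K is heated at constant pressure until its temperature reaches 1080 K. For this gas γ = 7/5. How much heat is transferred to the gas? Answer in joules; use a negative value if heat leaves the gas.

V₁ = nRT₁/P₁ = 1.55×8.314×463/238 = 25.1 L.
Isobaric: P stays 238 kPa; V/T = const ⇒ T₂ = 1080 K, V₂ = 58.5 L.
W = PΔV = 238×(58.5−25.1) kPa·L = 7950 J.
ΔU = nCvΔT = 1.55×20.8×(1080−463) = 19900 J.
Q = ΔU + W = nCpΔT = 27800 J.

27800 J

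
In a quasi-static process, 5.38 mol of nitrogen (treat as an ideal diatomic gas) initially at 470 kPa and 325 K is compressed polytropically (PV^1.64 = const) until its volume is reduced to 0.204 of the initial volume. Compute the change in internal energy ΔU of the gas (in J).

64200 J

V₁ = nRT₁/P₁ = 5.38×8.314×325/470 = 30.9 L.
Polytropic n=1.64: T₂ = T₁(V₁/V₂)^(n−1) = 325×(4.90)^0.64 = 899 K; P₂ = P₁(V₁/V₂)^n = 6370 kPa.
For an ideal gas ΔU = nCvΔT with Cv = (5/2)R = 20.8 J/(mol·K).
ΔU = 5.38×20.8×(899−325) = 64200 J.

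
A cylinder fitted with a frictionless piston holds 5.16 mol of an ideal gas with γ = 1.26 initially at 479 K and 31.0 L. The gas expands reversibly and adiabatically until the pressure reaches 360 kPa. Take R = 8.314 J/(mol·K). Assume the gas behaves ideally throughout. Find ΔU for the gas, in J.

P₁ = nRT₁/V₁ = 5.16×8.314×479/31.0 = 663 kPa.
Adiabatic: T₂/T₁ = (P₂/P₁)^((γ−1)/γ) ⇒ T₂ = 479×(0.543)^0.206 = 422 K; V₂ = 50.3 L.
For an ideal gas ΔU = nCvΔT with Cv = R/(γ−1) = 32.0 J/(mol·K).
ΔU = 5.16×32.0×(422−479) = -9350 J.

-9350 J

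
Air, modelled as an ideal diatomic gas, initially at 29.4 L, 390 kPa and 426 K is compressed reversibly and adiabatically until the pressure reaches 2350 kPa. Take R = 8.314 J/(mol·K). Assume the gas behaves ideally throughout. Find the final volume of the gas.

Adiabatic: T₂/T₁ = (P₂/P₁)^((γ−1)/γ) ⇒ T₂ = 426×(6.03)^0.286 = 712 K; V₂ = 8.15 L.

8.15 L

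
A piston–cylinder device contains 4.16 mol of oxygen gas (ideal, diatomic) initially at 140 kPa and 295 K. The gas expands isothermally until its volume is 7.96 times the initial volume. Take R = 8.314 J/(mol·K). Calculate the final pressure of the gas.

V₁ = nRT₁/P₁ = 4.16×8.314×295/140 = 72.9 L.
Isothermal: T stays 295 K; PV = const ⇒ V₂ = 580 L, P₂ = 17.6 kPa.

17.6 kPa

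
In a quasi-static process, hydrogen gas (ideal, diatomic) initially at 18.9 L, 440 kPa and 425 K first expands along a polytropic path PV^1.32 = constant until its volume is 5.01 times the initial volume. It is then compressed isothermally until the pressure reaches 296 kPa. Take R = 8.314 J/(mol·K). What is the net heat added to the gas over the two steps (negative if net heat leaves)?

n = P₁V₁/(RT₁) = 440×18.9/(8.314×425) = 2.35 mol.
Step 1 — Polytropic n=1.32: T₂ = T₁(V₁/V₂)^(n−1) = 425×(0.200)^0.32 = 254 K; P₂ = P₁(V₁/V₂)^n = 52.4 kPa.
W = (P₁V₁−P₂V₂)/(n−1) = (440×18.9−52.4×94.7)/0.32 = 10500 J.
ΔU = nCvΔT = 2.35×20.8×(254−425) = -8380 J.
Q = ΔU + W = 2090 J.
State after step 1: P = 52.4 kPa, V = 94.7 L, T = 254 K.
Step 2 — Isothermal: T stays 254 K; PV = const ⇒ V₂ = 16.8 L, P₂ = 296 kPa.
ΔU = 0 (ideal gas, T constant).
W = nRT ln(V₂/V₁) = 2.35×8.314×254×ln(0.177) = -8590 J.
Q = ΔU + W = -8590 J.
Net over both steps: W = 1880 J, Q = -6500 J, ΔU = -8380 J.

-6500 J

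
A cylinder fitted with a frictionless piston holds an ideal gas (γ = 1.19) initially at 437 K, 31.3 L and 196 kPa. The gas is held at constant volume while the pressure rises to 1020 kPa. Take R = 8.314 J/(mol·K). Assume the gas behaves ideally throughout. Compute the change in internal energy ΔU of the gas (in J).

n = P₁V₁/(RT₁) = 196×31.3/(8.314×437) = 1.69 mol.
Isochoric: V stays 31.3 L; P/T = const ⇒ T₂ = 2270 K, P₂ = 1020 kPa.
For an ideal gas ΔU = nCvΔT with Cv = R/(γ−1) = 43.8 J/(mol·K).
ΔU = 1.69×43.8×(2270−437) = 136000 J.

136000 J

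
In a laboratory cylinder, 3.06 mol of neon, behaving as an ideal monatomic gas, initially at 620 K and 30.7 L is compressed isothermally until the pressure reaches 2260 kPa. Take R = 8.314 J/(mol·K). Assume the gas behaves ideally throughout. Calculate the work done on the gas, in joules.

P₁ = nRT₁/V₁ = 3.06×8.314×620/30.7 = 514 kPa.
Isothermal: T stays 620 K; PV = const ⇒ V₂ = 6.98 L, P₂ = 2260 kPa.
W = nRT ln(V₂/V₁) = 3.06×8.314×620×ln(0.227) = -23400 J.
Work done on the gas = −W_by = 23400 J.

23400 J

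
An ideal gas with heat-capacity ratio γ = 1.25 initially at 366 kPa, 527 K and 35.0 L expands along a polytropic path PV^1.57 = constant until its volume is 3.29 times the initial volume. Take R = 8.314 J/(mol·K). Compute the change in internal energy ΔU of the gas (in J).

n = P₁V₁/(RT₁) = 366×35.0/(8.314×527) = 2.92 mol.
Polytropic n=1.57: T₂ = T₁(V₁/V₂)^(n−1) = 527×(0.304)^0.57 = 267 K; P₂ = P₁(V₁/V₂)^n = 56.4 kPa.
For an ideal gas ΔU = nCvΔT with Cv = R/(γ−1) = 33.3 J/(mol·K).
ΔU = 2.92×33.3×(267−527) = -25200 J.

-25200 J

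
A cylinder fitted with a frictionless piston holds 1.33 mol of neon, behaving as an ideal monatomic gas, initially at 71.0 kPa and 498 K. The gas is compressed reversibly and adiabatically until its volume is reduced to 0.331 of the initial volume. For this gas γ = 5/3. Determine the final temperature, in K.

V₁ = nRT₁/P₁ = 1.33×8.314×498/71.0 = 77.6 L.
Adiabatic: TV^(γ−1) = const ⇒ T₂ = 498×(3.02)^0.667 = 1040 K; PV^γ = const ⇒ P₂ = 448 kPa.

1040 K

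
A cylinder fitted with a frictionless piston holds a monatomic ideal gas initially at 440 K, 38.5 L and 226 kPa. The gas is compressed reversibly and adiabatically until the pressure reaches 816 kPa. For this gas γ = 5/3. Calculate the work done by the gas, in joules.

-8760 J

n = P₁V₁/(RT₁) = 226×38.5/(8.314×440) = 2.38 mol.
Adiabatic: T₂/T₁ = (P₂/P₁)^((γ−1)/γ) ⇒ T₂ = 440×(3.61)^0.400 = 735 K; V₂ = 17.8 L.
ΔU = nCvΔT = 2.38×12.5×(735−440) = 8760 J.
Q = 0 for an adiabatic process, so W = −ΔU = -8760 J.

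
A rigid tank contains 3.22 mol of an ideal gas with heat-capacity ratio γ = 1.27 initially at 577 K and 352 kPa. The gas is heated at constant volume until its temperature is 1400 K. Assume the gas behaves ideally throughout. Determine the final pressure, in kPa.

854 kPa

V₁ = nRT₁/P₁ = 3.22×8.314×577/352 = 43.9 L.
Isochoric: V stays 43.9 L; P/T = const ⇒ T₂ = 1400 K, P₂ = 854 kPa.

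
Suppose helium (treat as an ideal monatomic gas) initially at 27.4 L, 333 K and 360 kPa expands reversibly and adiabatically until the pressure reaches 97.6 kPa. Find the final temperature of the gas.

Adiabatic: T₂/T₁ = (P₂/P₁)^((γ−1)/γ) ⇒ T₂ = 333×(0.271)^0.400 = 198 K; V₂ = 60.0 L.

198 K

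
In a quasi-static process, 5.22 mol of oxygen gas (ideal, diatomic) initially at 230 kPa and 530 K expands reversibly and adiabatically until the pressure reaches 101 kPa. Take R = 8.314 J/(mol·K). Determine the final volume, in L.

V₁ = nRT₁/P₁ = 5.22×8.314×530/230 = 100 L.
Adiabatic: T₂/T₁ = (P₂/P₁)^((γ−1)/γ) ⇒ T₂ = 530×(0.439)^0.286 = 419 K; V₂ = 180 L.

180 L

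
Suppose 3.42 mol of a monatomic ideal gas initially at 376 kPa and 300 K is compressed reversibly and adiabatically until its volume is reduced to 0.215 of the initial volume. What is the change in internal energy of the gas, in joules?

22900 J

V₁ = nRT₁/P₁ = 3.42×8.314×300/376 = 22.7 L.
Adiabatic: TV^(γ−1) = const ⇒ T₂ = 300×(4.65)^0.667 = 836 K; PV^γ = const ⇒ P₂ = 4870 kPa.
For an ideal gas ΔU = nCvΔT with Cv = (3/2)R = 12.5 J/(mol·K).
ΔU = 3.42×12.5×(836−300) = 22900 J.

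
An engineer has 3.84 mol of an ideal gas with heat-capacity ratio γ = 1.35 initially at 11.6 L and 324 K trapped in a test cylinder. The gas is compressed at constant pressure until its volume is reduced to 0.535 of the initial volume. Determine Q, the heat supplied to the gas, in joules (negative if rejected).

-18600 J

P₁ = nRT₁/V₁ = 3.84×8.314×324/11.6 = 892 kPa.
Isobaric: P stays 892 kPa; V/T = const ⇒ T₂ = 173 K, V₂ = 6.21 L.
W = PΔV = 892×(6.21−11.6) kPa·L = -4810 J.
ΔU = nCvΔT = 3.84×23.8×(173−324) = -13700 J.
Q = ΔU + W = nCpΔT = -18600 J.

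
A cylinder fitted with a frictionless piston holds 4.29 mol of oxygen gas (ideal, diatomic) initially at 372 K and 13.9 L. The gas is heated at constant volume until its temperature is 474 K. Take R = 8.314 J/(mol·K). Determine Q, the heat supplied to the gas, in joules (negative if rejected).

P₁ = nRT₁/V₁ = 4.29×8.314×372/13.9 = 955 kPa.
Isochoric: V stays 13.9 L; P/T = const ⇒ T₂ = 474 K, P₂ = 1220 kPa.
W = 0 (no volume change).
ΔU = nCvΔT = 4.29×20.8×(474−372) = 9100 J.
Q = ΔU = 9100 J.

9100 J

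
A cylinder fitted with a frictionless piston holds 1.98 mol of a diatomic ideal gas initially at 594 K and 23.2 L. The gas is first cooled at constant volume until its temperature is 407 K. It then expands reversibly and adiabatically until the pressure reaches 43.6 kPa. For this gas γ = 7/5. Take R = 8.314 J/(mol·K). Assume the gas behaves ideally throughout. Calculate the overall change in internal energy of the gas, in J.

P₁ = nRT₁/V₁ = 1.98×8.314×594/23.2 = 421 kPa.
Step 1 — Isochoric: V stays 23.2 L; P/T = const ⇒ T₂ = 407 K, P₂ = 289 kPa.
W = 0 (no volume change).
ΔU = nCvΔT = 1.98×20.8×(407−594) = -7700 J.
Q = ΔU = -7700 J.
State after step 1: P = 289 kPa, V = 23.2 L, T = 407 K.
Step 2 — Adiabatic: T₂/T₁ = (P₂/P₁)^((γ−1)/γ) ⇒ T₂ = 407×(0.151)^0.286 = 237 K; V₂ = 89.5 L.
ΔU = nCvΔT = 1.98×20.8×(237−407) = -6990 J.
Q = 0 for an adiabatic process, so W = −ΔU = 6990 J.
Net over both steps: W = 6990 J, Q = -7700 J, ΔU = -14700 J.

-14700 J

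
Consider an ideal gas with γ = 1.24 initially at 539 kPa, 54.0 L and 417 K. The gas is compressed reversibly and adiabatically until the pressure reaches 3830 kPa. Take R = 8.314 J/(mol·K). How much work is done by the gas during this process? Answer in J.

-56000 J

n = P₁V₁/(RT₁) = 539×54.0/(8.314×417) = 8.40 mol.
Adiabatic: T₂/T₁ = (P₂/P₁)^((γ−1)/γ) ⇒ T₂ = 417×(7.11)^0.194 = 609 K; V₂ = 11.1 L.
ΔU = nCvΔT = 8.40×34.6×(609−417) = 56000 J.
Q = 0 for an adiabatic process, so W = −ΔU = -56000 J.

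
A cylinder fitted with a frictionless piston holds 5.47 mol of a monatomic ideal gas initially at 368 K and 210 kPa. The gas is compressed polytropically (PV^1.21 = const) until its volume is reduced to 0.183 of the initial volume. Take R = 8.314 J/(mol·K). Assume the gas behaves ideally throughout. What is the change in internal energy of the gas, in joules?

10800 J

V₁ = nRT₁/P₁ = 5.47×8.314×368/210 = 79.7 L.
Polytropic n=1.21: T₂ = T₁(V₁/V₂)^(n−1) = 368×(5.46)^0.21 = 526 K; P₂ = P₁(V₁/V₂)^n = 1640 kPa.
For an ideal gas ΔU = nCvΔT with Cv = (3/2)R = 12.5 J/(mol·K).
ΔU = 5.47×12.5×(526−368) = 10800 J.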